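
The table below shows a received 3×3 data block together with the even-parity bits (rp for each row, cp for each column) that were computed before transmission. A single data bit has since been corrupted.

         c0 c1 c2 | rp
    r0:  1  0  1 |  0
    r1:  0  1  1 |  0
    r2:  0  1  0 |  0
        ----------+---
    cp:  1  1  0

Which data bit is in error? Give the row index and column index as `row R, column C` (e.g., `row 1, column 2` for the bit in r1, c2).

row 2, column 1

Recompute each row's even parity and compare to rp:
  r0: data parity 0, sent rp 0 → ok
  r1: data parity 0, sent rp 0 → ok
  r2: data parity 1, sent rp 0 → mismatch
Recompute each column's even parity and compare to cp:
  c0: data parity 1, sent cp 1 → ok
  c1: data parity 0, sent cp 1 → mismatch
  c2: data parity 0, sent cp 0 → ok
Exactly one row (r2) and one column (c1) fail → the flipped bit is at their intersection.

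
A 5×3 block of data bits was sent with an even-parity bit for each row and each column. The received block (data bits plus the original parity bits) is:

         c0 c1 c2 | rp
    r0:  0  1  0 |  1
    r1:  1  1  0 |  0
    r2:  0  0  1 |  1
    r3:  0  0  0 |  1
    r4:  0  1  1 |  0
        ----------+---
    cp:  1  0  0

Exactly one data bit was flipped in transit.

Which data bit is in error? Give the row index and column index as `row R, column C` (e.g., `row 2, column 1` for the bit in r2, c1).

Recompute each row's even parity and compare to rp:
  r0: data parity 1, sent rp 1 → ok
  r1: data parity 0, sent rp 0 → ok
  r2: data parity 1, sent rp 1 → ok
  r3: data parity 0, sent rp 1 → mismatch
  r4: data parity 0, sent rp 0 → ok
Recompute each column's even parity and compare to cp:
  c0: data parity 1, sent cp 1 → ok
  c1: data parity 1, sent cp 0 → mismatch
  c2: data parity 0, sent cp 0 → ok
Exactly one row (r3) and one column (c1) fail → the flipped bit is at their intersection.

row 3, column 1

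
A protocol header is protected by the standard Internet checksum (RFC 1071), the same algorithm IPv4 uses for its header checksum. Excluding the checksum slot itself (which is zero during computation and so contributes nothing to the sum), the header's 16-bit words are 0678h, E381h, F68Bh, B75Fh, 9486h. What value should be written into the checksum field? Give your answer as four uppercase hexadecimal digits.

D393

One's-complement addition (fold any carry out of bit 15 back into bit 0):
  0x0678 + 0xE381 = 0x0E9F9
  0xE9F9 + 0xF68B = 0x1E084 → wrap carry → 0xE085
  0xE085 + 0xB75F = 0x197E4 → wrap carry → 0x97E5
  0x97E5 + 0x9486 = 0x12C6B → wrap carry → 0x2C6C
One's-complement sum = 0x2C6C.
Checksum = ~0x2C6C & 0xFFFF = 0xD393.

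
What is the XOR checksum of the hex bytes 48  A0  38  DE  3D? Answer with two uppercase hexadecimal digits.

XOR the bytes together:
  start with 0x48
  0x48 ⊕ 0xA0 = 0xE8
  0xE8 ⊕ 0x38 = 0xD0
  0xD0 ⊕ 0xDE = 0x0E
  0x0E ⊕ 0x3D = 0x33

33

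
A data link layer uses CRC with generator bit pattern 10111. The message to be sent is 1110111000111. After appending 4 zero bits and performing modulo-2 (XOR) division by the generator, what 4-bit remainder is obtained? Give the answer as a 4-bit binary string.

Append 4 zeros: 11101110001110000. Divide by 10111 (XOR where the leading bit is 1):
  pos 0: 11101 XOR 10111 = 01010
  pos 1: 10101 XOR 10111 = 00010
  pos 4: 10100 XOR 10111 = 00011
  pos 7: 11011 XOR 10111 = 01100
  pos 8: 11001 XOR 10111 = 01110
  pos 9: 11100 XOR 10111 = 01011
  pos 10: 10110 XOR 10111 = 00001
Remainder (last 4 bits) = 0100. This is the CRC / FCS.

0100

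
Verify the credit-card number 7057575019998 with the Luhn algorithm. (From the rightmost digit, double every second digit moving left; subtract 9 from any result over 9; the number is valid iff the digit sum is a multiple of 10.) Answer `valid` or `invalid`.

invalid

From the right, keep odd positions and double even positions (subtract 9 from any doubled value over 9):
  doubled (positions 2,4,...): 9 9 0 5 5 0 → sum 28
  kept (positions 1,3,...): 8 9 1 5 5 5 7 → sum 40
Total = 68.
68 mod 10 = 8, so the number is invalid.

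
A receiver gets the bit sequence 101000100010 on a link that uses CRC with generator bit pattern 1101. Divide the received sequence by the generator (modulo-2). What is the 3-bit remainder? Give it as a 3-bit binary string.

010

Modulo-2 division of 101000100010 by 1101:
  pos 0: 1010 XOR 1101 = 0111
  pos 1: 1110 XOR 1101 = 0011
  pos 3: 1101 XOR 1101 = 0000
Remainder = 010 (nonzero — an error is detected).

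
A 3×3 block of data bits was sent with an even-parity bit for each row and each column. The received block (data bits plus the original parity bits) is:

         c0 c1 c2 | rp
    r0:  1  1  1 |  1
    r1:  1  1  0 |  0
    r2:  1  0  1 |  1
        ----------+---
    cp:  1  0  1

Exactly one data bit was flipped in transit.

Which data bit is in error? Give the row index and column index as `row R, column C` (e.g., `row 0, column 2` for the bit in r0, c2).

Recompute each row's even parity and compare to rp:
  r0: data parity 1, sent rp 1 → ok
  r1: data parity 0, sent rp 0 → ok
  r2: data parity 0, sent rp 1 → mismatch
Recompute each column's even parity and compare to cp:
  c0: data parity 1, sent cp 1 → ok
  c1: data parity 0, sent cp 0 → ok
  c2: data parity 0, sent cp 1 → mismatch
Exactly one row (r2) and one column (c2) fail → the flipped bit is at their intersection.

row 2, column 2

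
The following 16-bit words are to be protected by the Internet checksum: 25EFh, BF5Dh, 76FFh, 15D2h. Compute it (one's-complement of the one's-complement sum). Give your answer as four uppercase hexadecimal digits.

8DE1

One's-complement addition (fold any carry out of bit 15 back into bit 0):
  0x25EF + 0xBF5D = 0x0E54C
  0xE54C + 0x76FF = 0x15C4B → wrap carry → 0x5C4C
  0x5C4C + 0x15D2 = 0x0721E
One's-complement sum = 0x721E.
Checksum = ~0x721E & 0xFFFF = 0x8DE1.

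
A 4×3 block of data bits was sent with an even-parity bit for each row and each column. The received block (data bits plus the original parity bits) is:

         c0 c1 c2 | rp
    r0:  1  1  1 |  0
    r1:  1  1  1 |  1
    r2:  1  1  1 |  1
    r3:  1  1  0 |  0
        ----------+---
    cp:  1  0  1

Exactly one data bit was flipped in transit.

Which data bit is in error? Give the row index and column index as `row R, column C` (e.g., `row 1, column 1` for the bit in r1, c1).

row 0, column 0

Recompute each row's even parity and compare to rp:
  r0: data parity 1, sent rp 0 → mismatch
  r1: data parity 1, sent rp 1 → ok
  r2: data parity 1, sent rp 1 → ok
  r3: data parity 0, sent rp 0 → ok
Recompute each column's even parity and compare to cp:
  c0: data parity 0, sent cp 1 → mismatch
  c1: data parity 0, sent cp 0 → ok
  c2: data parity 1, sent cp 1 → ok
Exactly one row (r0) and one column (c0) fail → the flipped bit is at their intersection.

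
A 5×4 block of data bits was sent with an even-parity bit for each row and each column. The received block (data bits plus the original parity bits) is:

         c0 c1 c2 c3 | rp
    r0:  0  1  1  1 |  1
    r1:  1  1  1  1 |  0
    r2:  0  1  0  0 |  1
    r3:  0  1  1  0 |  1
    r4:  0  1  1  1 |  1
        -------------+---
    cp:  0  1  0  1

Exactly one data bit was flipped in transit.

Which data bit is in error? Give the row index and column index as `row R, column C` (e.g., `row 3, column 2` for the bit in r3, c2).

row 3, column 0

Recompute each row's even parity and compare to rp:
  r0: data parity 1, sent rp 1 → ok
  r1: data parity 0, sent rp 0 → ok
  r2: data parity 1, sent rp 1 → ok
  r3: data parity 0, sent rp 1 → mismatch
  r4: data parity 1, sent rp 1 → ok
Recompute each column's even parity and compare to cp:
  c0: data parity 1, sent cp 0 → mismatch
  c1: data parity 1, sent cp 1 → ok
  c2: data parity 0, sent cp 0 → ok
  c3: data parity 1, sent cp 1 → ok
Exactly one row (r3) and one column (c0) fail → the flipped bit is at their intersection.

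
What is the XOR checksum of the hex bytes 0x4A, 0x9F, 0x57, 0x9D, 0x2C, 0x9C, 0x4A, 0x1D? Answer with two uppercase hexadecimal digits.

F8

XOR the bytes together:
  start with 0x4A
  0x4A ⊕ 0x9F = 0xD5
  0xD5 ⊕ 0x57 = 0x82
  0x82 ⊕ 0x9D = 0x1F
  0x1F ⊕ 0x2C = 0x33
  0x33 ⊕ 0x9C = 0xAF
  0xAF ⊕ 0x4A = 0xE5
  0xE5 ⊕ 0x1D = 0xF8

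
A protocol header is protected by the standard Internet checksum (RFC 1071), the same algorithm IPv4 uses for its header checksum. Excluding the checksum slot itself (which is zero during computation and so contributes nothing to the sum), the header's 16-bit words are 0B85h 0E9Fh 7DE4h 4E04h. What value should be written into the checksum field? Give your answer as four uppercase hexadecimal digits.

One's-complement addition (fold any carry out of bit 15 back into bit 0):
  0x0B85 + 0x0E9F = 0x01A24
  0x1A24 + 0x7DE4 = 0x09808
  0x9808 + 0x4E04 = 0x0E60C
One's-complement sum = 0xE60C.
Checksum = ~0xE60C & 0xFFFF = 0x19F3.

19F3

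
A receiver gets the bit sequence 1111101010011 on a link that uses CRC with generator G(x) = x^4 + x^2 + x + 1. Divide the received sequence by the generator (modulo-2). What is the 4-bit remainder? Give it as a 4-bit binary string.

Modulo-2 division of 1111101010011 by 10111:
  pos 0: 11111 XOR 10111 = 01000
  pos 1: 10000 XOR 10111 = 00111
  pos 3: 11110 XOR 10111 = 01001
  pos 4: 10011 XOR 10111 = 00100
  pos 6: 10000 XOR 10111 = 00111
  pos 8: 11111 XOR 10111 = 01000
Remainder = 1000 (nonzero — an error is detected).

1000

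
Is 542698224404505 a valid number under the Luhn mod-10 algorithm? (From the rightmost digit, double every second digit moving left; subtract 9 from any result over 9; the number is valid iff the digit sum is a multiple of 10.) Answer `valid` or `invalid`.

valid

From the right, keep odd positions and double even positions (subtract 9 from any doubled value over 9):
  doubled (positions 2,4,...): 0 8 8 4 7 3 8 → sum 38
  kept (positions 1,3,...): 5 5 0 4 2 9 2 5 → sum 32
Total = 70.
70 mod 10 = 0, so the number is valid.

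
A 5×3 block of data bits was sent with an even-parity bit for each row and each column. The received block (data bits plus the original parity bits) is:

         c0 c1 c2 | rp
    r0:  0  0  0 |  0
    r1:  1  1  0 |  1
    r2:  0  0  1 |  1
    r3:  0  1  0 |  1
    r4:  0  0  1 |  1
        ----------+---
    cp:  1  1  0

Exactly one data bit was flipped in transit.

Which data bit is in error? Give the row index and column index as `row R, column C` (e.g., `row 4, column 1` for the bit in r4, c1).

Recompute each row's even parity and compare to rp:
  r0: data parity 0, sent rp 0 → ok
  r1: data parity 0, sent rp 1 → mismatch
  r2: data parity 1, sent rp 1 → ok
  r3: data parity 1, sent rp 1 → ok
  r4: data parity 1, sent rp 1 → ok
Recompute each column's even parity and compare to cp:
  c0: data parity 1, sent cp 1 → ok
  c1: data parity 0, sent cp 1 → mismatch
  c2: data parity 0, sent cp 0 → ok
Exactly one row (r1) and one column (c1) fail → the flipped bit is at their intersection.

row 1, column 1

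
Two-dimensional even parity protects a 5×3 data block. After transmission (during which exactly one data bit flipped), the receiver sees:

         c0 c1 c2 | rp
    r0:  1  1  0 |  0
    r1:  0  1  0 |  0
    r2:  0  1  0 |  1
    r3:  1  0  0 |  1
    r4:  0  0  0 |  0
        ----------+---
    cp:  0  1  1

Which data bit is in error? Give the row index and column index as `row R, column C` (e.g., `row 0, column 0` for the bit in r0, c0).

Recompute each row's even parity and compare to rp:
  r0: data parity 0, sent rp 0 → ok
  r1: data parity 1, sent rp 0 → mismatch
  r2: data parity 1, sent rp 1 → ok
  r3: data parity 1, sent rp 1 → ok
  r4: data parity 0, sent rp 0 → ok
Recompute each column's even parity and compare to cp:
  c0: data parity 0, sent cp 0 → ok
  c1: data parity 1, sent cp 1 → ok
  c2: data parity 0, sent cp 1 → mismatch
Exactly one row (r1) and one column (c2) fail → the flipped bit is at their intersection.

row 1, column 2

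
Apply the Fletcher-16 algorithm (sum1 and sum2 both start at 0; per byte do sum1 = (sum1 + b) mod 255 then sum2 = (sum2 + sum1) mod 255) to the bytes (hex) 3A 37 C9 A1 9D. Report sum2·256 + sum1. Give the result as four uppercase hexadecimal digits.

3E7A

Running sums (mod 255):
  after byte 0 (3A): sum1=58, sum2=58
  after byte 1 (37): sum1=113, sum2=171
  after byte 2 (C9): sum1=59, sum2=230
  after byte 3 (A1): sum1=220, sum2=195
  after byte 4 (9D): sum1=122, sum2=62
Checksum = sum2·256 + sum1 = 62·256 + 122 = 15994 = 0x3E7A.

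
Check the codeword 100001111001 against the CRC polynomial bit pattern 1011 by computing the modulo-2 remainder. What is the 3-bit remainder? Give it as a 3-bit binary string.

000

Modulo-2 division of 100001111001 by 1011:
  pos 0: 1000 XOR 1011 = 0011
  pos 2: 1101 XOR 1011 = 0110
  pos 3: 1101 XOR 1011 = 0110
  pos 4: 1101 XOR 1011 = 0110
  pos 5: 1101 XOR 1011 = 0110
  pos 6: 1100 XOR 1011 = 0111
  pos 7: 1110 XOR 1011 = 0101
  pos 8: 1011 XOR 1011 = 0000
Remainder = 000 (zero — the frame passes the CRC check).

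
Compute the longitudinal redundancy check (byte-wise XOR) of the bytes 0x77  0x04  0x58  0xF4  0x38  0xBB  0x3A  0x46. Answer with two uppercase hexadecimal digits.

XOR the bytes together:
  start with 0x77
  0x77 ⊕ 0x04 = 0x73
  0x73 ⊕ 0x58 = 0x2B
  0x2B ⊕ 0xF4 = 0xDF
  0xDF ⊕ 0x38 = 0xE7
  0xE7 ⊕ 0xBB = 0x5C
  0x5C ⊕ 0x3A = 0x66
  0x66 ⊕ 0x46 = 0x20

20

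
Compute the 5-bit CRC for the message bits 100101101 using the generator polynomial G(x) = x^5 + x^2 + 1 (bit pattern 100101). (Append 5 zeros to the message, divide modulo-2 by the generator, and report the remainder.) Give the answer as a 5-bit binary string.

10001

Append 5 zeros: 10010110100000. Divide by 100101 (XOR where the leading bit is 1):
  pos 0: 100101 XOR 100101 = 000000
  pos 6: 101000 XOR 100101 = 001101
  pos 8: 110100 XOR 100101 = 010001
Remainder (last 5 bits) = 10001. This is the CRC / FCS.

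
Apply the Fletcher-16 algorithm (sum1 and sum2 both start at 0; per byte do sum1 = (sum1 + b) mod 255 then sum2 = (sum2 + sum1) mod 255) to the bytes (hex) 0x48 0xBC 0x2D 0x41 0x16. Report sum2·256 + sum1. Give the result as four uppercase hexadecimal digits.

7C89

Running sums (mod 255):
  after byte 0 (0x48): sum1=72, sum2=72
  after byte 1 (0xBC): sum1=5, sum2=77
  after byte 2 (0x2D): sum1=50, sum2=127
  after byte 3 (0x41): sum1=115, sum2=242
  after byte 4 (0x16): sum1=137, sum2=124
Checksum = sum2·256 + sum1 = 124·256 + 137 = 31881 = 0x7C89.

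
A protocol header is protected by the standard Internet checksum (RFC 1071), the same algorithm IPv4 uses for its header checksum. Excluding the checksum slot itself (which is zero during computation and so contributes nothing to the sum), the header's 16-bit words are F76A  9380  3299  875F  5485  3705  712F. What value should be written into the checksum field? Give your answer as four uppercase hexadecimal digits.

One's-complement addition (fold any carry out of bit 15 back into bit 0):
  0xF76A + 0x9380 = 0x18AEA → wrap carry → 0x8AEB
  0x8AEB + 0x3299 = 0x0BD84
  0xBD84 + 0x875F = 0x144E3 → wrap carry → 0x44E4
  0x44E4 + 0x5485 = 0x09969
  0x9969 + 0x3705 = 0x0D06E
  0xD06E + 0x712F = 0x1419D → wrap carry → 0x419E
One's-complement sum = 0x419E.
Checksum = ~0x419E & 0xFFFF = 0xBE61.

BE61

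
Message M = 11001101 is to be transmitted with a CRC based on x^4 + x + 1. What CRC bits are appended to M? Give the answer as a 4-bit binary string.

1101

Append 4 zeros: 110011010000. Divide by 10011 (XOR where the leading bit is 1):
  pos 0: 11001 XOR 10011 = 01010
  pos 1: 10101 XOR 10011 = 00110
  pos 3: 11001 XOR 10011 = 01010
  pos 4: 10100 XOR 10011 = 00111
  pos 6: 11100 XOR 10011 = 01111
  pos 7: 11110 XOR 10011 = 01101
Remainder (last 4 bits) = 1101. This is the CRC / FCS.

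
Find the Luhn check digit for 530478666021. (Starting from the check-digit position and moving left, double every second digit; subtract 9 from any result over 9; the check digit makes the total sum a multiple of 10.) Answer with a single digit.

8

Partial digits right→left: 1 2 0 6 6 6 8 7 4 0 3 5
Double every second digit counting from the check-digit position (so the 1st, 3rd, 5th, ... of the partial from the right).
  doubled (with −9 where >9): 2 0 3 7 8 6 → sum 26
  kept as-is: 2 6 6 7 0 5 → sum 26
Total = 26 + 26 = 52.
Check digit = (10 − (52 mod 10)) mod 10 = 8.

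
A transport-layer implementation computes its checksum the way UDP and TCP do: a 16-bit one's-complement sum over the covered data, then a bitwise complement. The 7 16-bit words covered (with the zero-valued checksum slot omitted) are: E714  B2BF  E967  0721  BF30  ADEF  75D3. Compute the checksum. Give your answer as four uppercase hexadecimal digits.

One's-complement addition (fold any carry out of bit 15 back into bit 0):
  0xE714 + 0xB2BF = 0x199D3 → wrap carry → 0x99D4
  0x99D4 + 0xE967 = 0x1833B → wrap carry → 0x833C
  0x833C + 0x0721 = 0x08A5D
  0x8A5D + 0xBF30 = 0x1498D → wrap carry → 0x498E
  0x498E + 0xADEF = 0x0F77D
  0xF77D + 0x75D3 = 0x16D50 → wrap carry → 0x6D51
One's-complement sum = 0x6D51.
Checksum = ~0x6D51 & 0xFFFF = 0x92AE.

92AE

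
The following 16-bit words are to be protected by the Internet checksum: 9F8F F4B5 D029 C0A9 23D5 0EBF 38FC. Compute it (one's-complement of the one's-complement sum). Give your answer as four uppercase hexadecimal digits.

One's-complement addition (fold any carry out of bit 15 back into bit 0):
  0x9F8F + 0xF4B5 = 0x19444 → wrap carry → 0x9445
  0x9445 + 0xD029 = 0x1646E → wrap carry → 0x646F
  0x646F + 0xC0A9 = 0x12518 → wrap carry → 0x2519
  0x2519 + 0x23D5 = 0x048EE
  0x48EE + 0x0EBF = 0x057AD
  0x57AD + 0x38FC = 0x090A9
One's-complement sum = 0x90A9.
Checksum = ~0x90A9 & 0xFFFF = 0x6F56.

6F56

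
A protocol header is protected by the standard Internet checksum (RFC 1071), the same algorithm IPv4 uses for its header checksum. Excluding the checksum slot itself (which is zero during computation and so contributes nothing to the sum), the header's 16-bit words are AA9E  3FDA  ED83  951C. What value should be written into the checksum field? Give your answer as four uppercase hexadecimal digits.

One's-complement addition (fold any carry out of bit 15 back into bit 0):
  0xAA9E + 0x3FDA = 0x0EA78
  0xEA78 + 0xED83 = 0x1D7FB → wrap carry → 0xD7FC
  0xD7FC + 0x951C = 0x16D18 → wrap carry → 0x6D19
One's-complement sum = 0x6D19.
Checksum = ~0x6D19 & 0xFFFF = 0x92E6.

92E6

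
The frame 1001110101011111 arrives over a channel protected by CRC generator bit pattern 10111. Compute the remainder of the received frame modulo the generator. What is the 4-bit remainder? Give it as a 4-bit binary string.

Modulo-2 division of 1001110101011111 by 10111:
  pos 0: 10011 XOR 10111 = 00100
  pos 2: 10010 XOR 10111 = 00101
  pos 4: 10110 XOR 10111 = 00001
  pos 8: 11011 XOR 10111 = 01100
  pos 9: 11001 XOR 10111 = 01110
  pos 10: 11101 XOR 10111 = 01010
  pos 11: 10101 XOR 10111 = 00010
Remainder = 0010 (nonzero — an error is detected).

0010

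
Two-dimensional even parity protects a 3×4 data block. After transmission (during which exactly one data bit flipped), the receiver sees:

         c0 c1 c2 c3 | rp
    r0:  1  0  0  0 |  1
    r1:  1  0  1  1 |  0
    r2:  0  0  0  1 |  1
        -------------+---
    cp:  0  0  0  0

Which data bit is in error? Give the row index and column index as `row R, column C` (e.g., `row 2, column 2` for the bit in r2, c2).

Recompute each row's even parity and compare to rp:
  r0: data parity 1, sent rp 1 → ok
  r1: data parity 1, sent rp 0 → mismatch
  r2: data parity 1, sent rp 1 → ok
Recompute each column's even parity and compare to cp:
  c0: data parity 0, sent cp 0 → ok
  c1: data parity 0, sent cp 0 → ok
  c2: data parity 1, sent cp 0 → mismatch
  c3: data parity 0, sent cp 0 → ok
Exactly one row (r1) and one column (c2) fail → the flipped bit is at their intersection.

row 1, column 2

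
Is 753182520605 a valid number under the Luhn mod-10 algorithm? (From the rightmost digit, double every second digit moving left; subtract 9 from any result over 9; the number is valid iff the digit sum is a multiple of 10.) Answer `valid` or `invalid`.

From the right, keep odd positions and double even positions (subtract 9 from any doubled value over 9):
  doubled (positions 2,4,...): 0 0 1 7 6 5 → sum 19
  kept (positions 1,3,...): 5 6 2 2 1 5 → sum 21
Total = 40.
40 mod 10 = 0, so the number is valid.

valid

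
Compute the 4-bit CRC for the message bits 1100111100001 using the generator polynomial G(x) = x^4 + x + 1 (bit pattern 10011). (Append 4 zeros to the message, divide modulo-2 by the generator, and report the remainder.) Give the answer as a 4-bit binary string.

Append 4 zeros: 11001111000010000. Divide by 10011 (XOR where the leading bit is 1):
  pos 0: 11001 XOR 10011 = 01010
  pos 1: 10101 XOR 10011 = 00110
  pos 3: 11011 XOR 10011 = 01000
  pos 4: 10000 XOR 10011 = 00011
  pos 7: 11000 XOR 10011 = 01011
  pos 8: 10111 XOR 10011 = 00100
  pos 10: 10000 XOR 10011 = 00011
Remainder (last 4 bits) = 1100. This is the CRC / FCS.

1100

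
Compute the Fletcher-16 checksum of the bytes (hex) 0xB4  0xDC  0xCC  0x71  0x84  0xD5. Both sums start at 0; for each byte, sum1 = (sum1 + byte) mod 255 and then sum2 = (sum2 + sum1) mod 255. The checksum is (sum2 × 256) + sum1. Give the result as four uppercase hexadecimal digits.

F22A

Running sums (mod 255):
  after byte 0 (0xB4): sum1=180, sum2=180
  after byte 1 (0xDC): sum1=145, sum2=70
  after byte 2 (0xCC): sum1=94, sum2=164
  after byte 3 (0x71): sum1=207, sum2=116
  after byte 4 (0x84): sum1=84, sum2=200
  after byte 5 (0xD5): sum1=42, sum2=242
Checksum = sum2·256 + sum1 = 242·256 + 42 = 61994 = 0xF22A.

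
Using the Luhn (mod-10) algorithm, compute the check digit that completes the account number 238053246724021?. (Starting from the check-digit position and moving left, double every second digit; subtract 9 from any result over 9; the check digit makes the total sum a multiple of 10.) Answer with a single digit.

2

Partial digits right→left: 1 2 0 4 2 7 6 4 2 3 5 0 8 3 2
Double every second digit counting from the check-digit position (so the 1st, 3rd, 5th, ... of the partial from the right).
  doubled (with −9 where >9): 2 0 4 3 4 1 7 4 → sum 25
  kept as-is: 2 4 7 4 3 0 3 → sum 23
Total = 25 + 23 = 48.
Check digit = (10 − (48 mod 10)) mod 10 = 2.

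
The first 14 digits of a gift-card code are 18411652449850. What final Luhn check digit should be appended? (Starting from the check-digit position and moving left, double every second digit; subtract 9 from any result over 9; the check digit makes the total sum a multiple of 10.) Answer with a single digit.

Partial digits right→left: 0 5 8 9 4 4 2 5 6 1 1 4 8 1
Double every second digit counting from the check-digit position (so the 1st, 3rd, 5th, ... of the partial from the right).
  doubled (with −9 where >9): 0 7 8 4 3 2 7 → sum 31
  kept as-is: 5 9 4 5 1 4 1 → sum 29
Total = 31 + 29 = 60.
Check digit = (10 − (60 mod 10)) mod 10 = 0.

0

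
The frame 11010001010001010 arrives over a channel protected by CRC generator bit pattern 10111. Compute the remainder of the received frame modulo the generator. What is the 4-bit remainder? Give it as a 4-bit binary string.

Modulo-2 division of 11010001010001010 by 10111:
  pos 0: 11010 XOR 10111 = 01101
  pos 1: 11010 XOR 10111 = 01101
  pos 2: 11010 XOR 10111 = 01101
  pos 3: 11011 XOR 10111 = 01100
  pos 4: 11000 XOR 10111 = 01111
  pos 5: 11111 XOR 10111 = 01000
  pos 6: 10000 XOR 10111 = 00111
  pos 8: 11100 XOR 10111 = 01011
  pos 9: 10111 XOR 10111 = 00000
Remainder = 0010 (nonzero — an error is detected).

0010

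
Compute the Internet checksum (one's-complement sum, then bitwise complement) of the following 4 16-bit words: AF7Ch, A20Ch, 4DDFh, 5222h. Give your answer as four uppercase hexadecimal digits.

One's-complement addition (fold any carry out of bit 15 back into bit 0):
  0xAF7C + 0xA20C = 0x15188 → wrap carry → 0x5189
  0x5189 + 0x4DDF = 0x09F68
  0x9F68 + 0x5222 = 0x0F18A
One's-complement sum = 0xF18A.
Checksum = ~0xF18A & 0xFFFF = 0x0E75.

0E75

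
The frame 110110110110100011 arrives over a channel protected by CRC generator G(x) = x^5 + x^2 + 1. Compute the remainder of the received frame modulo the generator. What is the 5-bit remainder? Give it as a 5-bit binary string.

Modulo-2 division of 110110110110100011 by 100101:
  pos 0: 110110 XOR 100101 = 010011
  pos 1: 100111 XOR 100101 = 000010
  pos 5: 101011 XOR 100101 = 001110
  pos 7: 111001 XOR 100101 = 011100
  pos 8: 111000 XOR 100101 = 011101
  pos 9: 111010 XOR 100101 = 011111
  pos 10: 111110 XOR 100101 = 011011
  pos 11: 110111 XOR 100101 = 010010
  pos 12: 100101 XOR 100101 = 000000
Remainder = 00000 (zero — the frame passes the CRC check).

00000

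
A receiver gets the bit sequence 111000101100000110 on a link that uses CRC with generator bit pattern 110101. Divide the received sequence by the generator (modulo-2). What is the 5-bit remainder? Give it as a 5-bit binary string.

00000

Modulo-2 division of 111000101100000110 by 110101:
  pos 0: 111000 XOR 110101 = 001101
  pos 2: 110110 XOR 110101 = 000011
  pos 6: 111100 XOR 110101 = 001001
  pos 8: 100100 XOR 110101 = 010001
  pos 9: 100010 XOR 110101 = 010111
  pos 10: 101111 XOR 110101 = 011010
  pos 11: 110101 XOR 110101 = 000000
Remainder = 00000 (zero — the frame passes the CRC check).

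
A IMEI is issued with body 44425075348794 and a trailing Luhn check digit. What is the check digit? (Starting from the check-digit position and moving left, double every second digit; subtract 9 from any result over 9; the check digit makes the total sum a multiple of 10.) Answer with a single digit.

6

Partial digits right→left: 4 9 7 8 4 3 5 7 0 5 2 4 4 4
Double every second digit counting from the check-digit position (so the 1st, 3rd, 5th, ... of the partial from the right).
  doubled (with −9 where >9): 8 5 8 1 0 4 8 → sum 34
  kept as-is: 9 8 3 7 5 4 4 → sum 40
Total = 34 + 40 = 74.
Check digit = (10 − (74 mod 10)) mod 10 = 6.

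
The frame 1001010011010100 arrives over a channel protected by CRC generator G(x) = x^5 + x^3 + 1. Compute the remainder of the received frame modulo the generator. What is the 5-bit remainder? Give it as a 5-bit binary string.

Modulo-2 division of 1001010011010100 by 101001:
  pos 0: 100101 XOR 101001 = 001100
  pos 2: 110000 XOR 101001 = 011001
  pos 3: 110011 XOR 101001 = 011010
  pos 4: 110101 XOR 101001 = 011100
  pos 5: 111000 XOR 101001 = 010001
  pos 6: 100011 XOR 101001 = 001010
  pos 8: 101001 XOR 101001 = 000000
Remainder = 00000 (zero — the frame passes the CRC check).

00000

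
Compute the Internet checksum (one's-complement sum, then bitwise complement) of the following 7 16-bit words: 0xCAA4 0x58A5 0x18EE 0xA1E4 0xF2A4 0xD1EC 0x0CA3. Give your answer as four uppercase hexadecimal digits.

50AE

One's-complement addition (fold any carry out of bit 15 back into bit 0):
  0xCAA4 + 0x58A5 = 0x12349 → wrap carry → 0x234A
  0x234A + 0x18EE = 0x03C38
  0x3C38 + 0xA1E4 = 0x0DE1C
  0xDE1C + 0xF2A4 = 0x1D0C0 → wrap carry → 0xD0C1
  0xD0C1 + 0xD1EC = 0x1A2AD → wrap carry → 0xA2AE
  0xA2AE + 0x0CA3 = 0x0AF51
One's-complement sum = 0xAF51.
Checksum = ~0xAF51 & 0xFFFF = 0x50AE.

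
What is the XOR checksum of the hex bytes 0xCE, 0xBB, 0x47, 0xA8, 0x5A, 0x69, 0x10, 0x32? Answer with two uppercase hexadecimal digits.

XOR the bytes together:
  start with 0xCE
  0xCE ⊕ 0xBB = 0x75
  0x75 ⊕ 0x47 = 0x32
  0x32 ⊕ 0xA8 = 0x9A
  0x9A ⊕ 0x5A = 0xC0
  0xC0 ⊕ 0x69 = 0xA9
  0xA9 ⊕ 0x10 = 0xB9
  0xB9 ⊕ 0x32 = 0x8B

8B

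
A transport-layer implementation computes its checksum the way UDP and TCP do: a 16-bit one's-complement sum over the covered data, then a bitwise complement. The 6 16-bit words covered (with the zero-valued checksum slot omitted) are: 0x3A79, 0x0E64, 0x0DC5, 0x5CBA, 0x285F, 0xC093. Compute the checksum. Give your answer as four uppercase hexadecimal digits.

63B0

One's-complement addition (fold any carry out of bit 15 back into bit 0):
  0x3A79 + 0x0E64 = 0x048DD
  0x48DD + 0x0DC5 = 0x056A2
  0x56A2 + 0x5CBA = 0x0B35C
  0xB35C + 0x285F = 0x0DBBB
  0xDBBB + 0xC093 = 0x19C4E → wrap carry → 0x9C4F
One's-complement sum = 0x9C4F.
Checksum = ~0x9C4F & 0xFFFF = 0x63B0.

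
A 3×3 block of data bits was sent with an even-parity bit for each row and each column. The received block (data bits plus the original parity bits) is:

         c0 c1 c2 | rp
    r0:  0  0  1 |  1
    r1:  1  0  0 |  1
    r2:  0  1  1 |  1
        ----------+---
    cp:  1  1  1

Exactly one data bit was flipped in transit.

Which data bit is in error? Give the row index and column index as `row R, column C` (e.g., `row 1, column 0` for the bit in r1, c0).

row 2, column 2

Recompute each row's even parity and compare to rp:
  r0: data parity 1, sent rp 1 → ok
  r1: data parity 1, sent rp 1 → ok
  r2: data parity 0, sent rp 1 → mismatch
Recompute each column's even parity and compare to cp:
  c0: data parity 1, sent cp 1 → ok
  c1: data parity 1, sent cp 1 → ok
  c2: data parity 0, sent cp 1 → mismatch
Exactly one row (r2) and one column (c2) fail → the flipped bit is at their intersection.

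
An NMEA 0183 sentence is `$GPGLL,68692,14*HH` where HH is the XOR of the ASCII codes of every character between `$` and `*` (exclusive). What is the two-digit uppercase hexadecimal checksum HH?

66

XOR the ASCII codes of the payload characters:
  'G' = 0x47 → acc = 0x47
  'P' = 0x50 → acc = 0x17
  'G' = 0x47 → acc = 0x50
  'L' = 0x4C → acc = 0x1C
  'L' = 0x4C → acc = 0x50
  ',' = 0x2C → acc = 0x7C
  '6' = 0x36 → acc = 0x4A
  '8' = 0x38 → acc = 0x72
  '6' = 0x36 → acc = 0x44
  '9' = 0x39 → acc = 0x7D
  '2' = 0x32 → acc = 0x4F
  ',' = 0x2C → acc = 0x63
  '1' = 0x31 → acc = 0x52
  '4' = 0x34 → acc = 0x66
Checksum = 0x66.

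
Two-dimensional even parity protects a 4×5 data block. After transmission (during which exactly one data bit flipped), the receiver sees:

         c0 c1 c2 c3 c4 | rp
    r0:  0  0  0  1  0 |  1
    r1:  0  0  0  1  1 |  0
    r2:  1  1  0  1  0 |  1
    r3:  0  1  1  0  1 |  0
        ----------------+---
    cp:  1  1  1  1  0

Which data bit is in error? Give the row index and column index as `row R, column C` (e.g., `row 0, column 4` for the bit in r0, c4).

row 3, column 1

Recompute each row's even parity and compare to rp:
  r0: data parity 1, sent rp 1 → ok
  r1: data parity 0, sent rp 0 → ok
  r2: data parity 1, sent rp 1 → ok
  r3: data parity 1, sent rp 0 → mismatch
Recompute each column's even parity and compare to cp:
  c0: data parity 1, sent cp 1 → ok
  c1: data parity 0, sent cp 1 → mismatch
  c2: data parity 1, sent cp 1 → ok
  c3: data parity 1, sent cp 1 → ok
  c4: data parity 0, sent cp 0 → ok
Exactly one row (r3) and one column (c1) fail → the flipped bit is at their intersection.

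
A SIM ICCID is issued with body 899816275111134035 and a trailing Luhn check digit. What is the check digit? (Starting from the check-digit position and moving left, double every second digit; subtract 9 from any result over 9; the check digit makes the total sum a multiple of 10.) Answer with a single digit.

1

Partial digits right→left: 5 3 0 4 3 1 1 1 1 5 7 2 6 1 8 9 9 8
Double every second digit counting from the check-digit position (so the 1st, 3rd, 5th, ... of the partial from the right).
  doubled (with −9 where >9): 1 0 6 2 2 5 3 7 9 → sum 35
  kept as-is: 3 4 1 1 5 2 1 9 8 → sum 34
Total = 35 + 34 = 69.
Check digit = (10 − (69 mod 10)) mod 10 = 1.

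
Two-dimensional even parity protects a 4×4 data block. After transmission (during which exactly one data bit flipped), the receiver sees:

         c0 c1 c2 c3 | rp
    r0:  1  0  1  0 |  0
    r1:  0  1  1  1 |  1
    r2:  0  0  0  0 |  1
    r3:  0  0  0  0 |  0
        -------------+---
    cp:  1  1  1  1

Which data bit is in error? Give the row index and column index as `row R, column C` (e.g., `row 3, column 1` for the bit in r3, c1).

Recompute each row's even parity and compare to rp:
  r0: data parity 0, sent rp 0 → ok
  r1: data parity 1, sent rp 1 → ok
  r2: data parity 0, sent rp 1 → mismatch
  r3: data parity 0, sent rp 0 → ok
Recompute each column's even parity and compare to cp:
  c0: data parity 1, sent cp 1 → ok
  c1: data parity 1, sent cp 1 → ok
  c2: data parity 0, sent cp 1 → mismatch
  c3: data parity 1, sent cp 1 → ok
Exactly one row (r2) and one column (c2) fail → the flipped bit is at their intersection.

row 2, column 2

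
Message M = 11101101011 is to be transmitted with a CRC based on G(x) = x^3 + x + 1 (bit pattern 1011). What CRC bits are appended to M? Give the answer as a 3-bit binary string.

010

Append 3 zeros: 11101101011000. Divide by 1011 (XOR where the leading bit is 1):
  pos 0: 1110 XOR 1011 = 0101
  pos 1: 1011 XOR 1011 = 0000
  pos 5: 1010 XOR 1011 = 0001
  pos 8: 1110 XOR 1011 = 0101
  pos 9: 1010 XOR 1011 = 0001
Remainder (last 3 bits) = 010. This is the CRC / FCS.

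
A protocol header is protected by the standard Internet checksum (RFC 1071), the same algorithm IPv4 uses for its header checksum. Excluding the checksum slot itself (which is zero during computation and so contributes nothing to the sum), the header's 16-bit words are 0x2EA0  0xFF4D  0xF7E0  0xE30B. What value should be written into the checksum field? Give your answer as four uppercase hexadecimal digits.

One's-complement addition (fold any carry out of bit 15 back into bit 0):
  0x2EA0 + 0xFF4D = 0x12DED → wrap carry → 0x2DEE
  0x2DEE + 0xF7E0 = 0x125CE → wrap carry → 0x25CF
  0x25CF + 0xE30B = 0x108DA → wrap carry → 0x08DB
One's-complement sum = 0x08DB.
Checksum = ~0x08DB & 0xFFFF = 0xF724.

F724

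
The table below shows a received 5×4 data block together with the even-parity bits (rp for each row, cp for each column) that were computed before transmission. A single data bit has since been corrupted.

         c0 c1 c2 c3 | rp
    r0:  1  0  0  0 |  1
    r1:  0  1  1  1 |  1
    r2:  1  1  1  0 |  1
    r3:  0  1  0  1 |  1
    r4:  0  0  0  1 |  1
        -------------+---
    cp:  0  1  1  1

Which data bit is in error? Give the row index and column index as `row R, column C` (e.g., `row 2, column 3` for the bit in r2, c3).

Recompute each row's even parity and compare to rp:
  r0: data parity 1, sent rp 1 → ok
  r1: data parity 1, sent rp 1 → ok
  r2: data parity 1, sent rp 1 → ok
  r3: data parity 0, sent rp 1 → mismatch
  r4: data parity 1, sent rp 1 → ok
Recompute each column's even parity and compare to cp:
  c0: data parity 0, sent cp 0 → ok
  c1: data parity 1, sent cp 1 → ok
  c2: data parity 0, sent cp 1 → mismatch
  c3: data parity 1, sent cp 1 → ok
Exactly one row (r3) and one column (c2) fail → the flipped bit is at their intersection.

row 3, column 2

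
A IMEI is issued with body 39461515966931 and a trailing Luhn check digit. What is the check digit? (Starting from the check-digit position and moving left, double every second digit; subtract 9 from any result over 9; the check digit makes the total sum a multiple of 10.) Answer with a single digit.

Partial digits right→left: 1 3 9 6 6 9 5 1 5 1 6 4 9 3
Double every second digit counting from the check-digit position (so the 1st, 3rd, 5th, ... of the partial from the right).
  doubled (with −9 where >9): 2 9 3 1 1 3 9 → sum 28
  kept as-is: 3 6 9 1 1 4 3 → sum 27
Total = 28 + 27 = 55.
Check digit = (10 − (55 mod 10)) mod 10 = 5.

5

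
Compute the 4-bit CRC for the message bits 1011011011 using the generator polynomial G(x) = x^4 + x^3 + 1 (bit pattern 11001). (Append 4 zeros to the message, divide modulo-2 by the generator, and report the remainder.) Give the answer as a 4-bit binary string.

Append 4 zeros: 10110110110000. Divide by 11001 (XOR where the leading bit is 1):
  pos 0: 10110 XOR 11001 = 01111
  pos 1: 11111 XOR 11001 = 00110
  pos 3: 11010 XOR 11001 = 00011
  pos 6: 11110 XOR 11001 = 00111
  pos 8: 11100 XOR 11001 = 00101
Remainder (last 4 bits) = 1010. This is the CRC / FCS.

1010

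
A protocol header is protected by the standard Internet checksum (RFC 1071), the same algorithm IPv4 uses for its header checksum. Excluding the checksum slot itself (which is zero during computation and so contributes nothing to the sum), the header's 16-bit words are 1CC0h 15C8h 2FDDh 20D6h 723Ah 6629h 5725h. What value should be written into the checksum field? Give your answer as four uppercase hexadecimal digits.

One's-complement addition (fold any carry out of bit 15 back into bit 0):
  0x1CC0 + 0x15C8 = 0x03288
  0x3288 + 0x2FDD = 0x06265
  0x6265 + 0x20D6 = 0x0833B
  0x833B + 0x723A = 0x0F575
  0xF575 + 0x6629 = 0x15B9E → wrap carry → 0x5B9F
  0x5B9F + 0x5725 = 0x0B2C4
One's-complement sum = 0xB2C4.
Checksum = ~0xB2C4 & 0xFFFF = 0x4D3B.

4D3B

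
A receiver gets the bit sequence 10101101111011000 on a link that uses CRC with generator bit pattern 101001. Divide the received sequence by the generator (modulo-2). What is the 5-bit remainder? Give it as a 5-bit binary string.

Modulo-2 division of 10101101111011000 by 101001:
  pos 0: 101011 XOR 101001 = 000010
  pos 4: 100111 XOR 101001 = 001110
  pos 6: 111010 XOR 101001 = 010011
  pos 7: 100111 XOR 101001 = 001110
  pos 9: 111010 XOR 101001 = 010011
  pos 10: 100110 XOR 101001 = 001111
Remainder = 11110 (nonzero — an error is detected).

11110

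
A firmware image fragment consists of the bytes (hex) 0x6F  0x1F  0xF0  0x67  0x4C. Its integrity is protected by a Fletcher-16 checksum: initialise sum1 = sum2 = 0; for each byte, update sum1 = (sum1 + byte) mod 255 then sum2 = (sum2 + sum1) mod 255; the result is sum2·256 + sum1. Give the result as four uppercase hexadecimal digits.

Running sums (mod 255):
  after byte 0 (0x6F): sum1=111, sum2=111
  after byte 1 (0x1F): sum1=142, sum2=253
  after byte 2 (0xF0): sum1=127, sum2=125
  after byte 3 (0x67): sum1=230, sum2=100
  after byte 4 (0x4C): sum1=51, sum2=151
Checksum = sum2·256 + sum1 = 151·256 + 51 = 38707 = 0x9733.

9733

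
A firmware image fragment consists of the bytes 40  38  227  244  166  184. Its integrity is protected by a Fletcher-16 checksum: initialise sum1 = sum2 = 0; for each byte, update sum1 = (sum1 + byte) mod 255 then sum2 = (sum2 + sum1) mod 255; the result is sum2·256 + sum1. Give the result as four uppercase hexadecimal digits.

2486

Running sums (mod 255):
  after byte 0 (40): sum1=40, sum2=40
  after byte 1 (38): sum1=78, sum2=118
  after byte 2 (227): sum1=50, sum2=168
  after byte 3 (244): sum1=39, sum2=207
  after byte 4 (166): sum1=205, sum2=157
  after byte 5 (184): sum1=134, sum2=36
Checksum = sum2·256 + sum1 = 36·256 + 134 = 9350 = 0x2486.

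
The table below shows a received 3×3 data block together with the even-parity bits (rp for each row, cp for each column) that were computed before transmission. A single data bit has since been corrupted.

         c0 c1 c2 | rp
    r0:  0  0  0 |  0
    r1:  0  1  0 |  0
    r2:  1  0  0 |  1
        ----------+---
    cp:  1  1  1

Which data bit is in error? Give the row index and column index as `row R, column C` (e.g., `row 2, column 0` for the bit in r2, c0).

Recompute each row's even parity and compare to rp:
  r0: data parity 0, sent rp 0 → ok
  r1: data parity 1, sent rp 0 → mismatch
  r2: data parity 1, sent rp 1 → ok
Recompute each column's even parity and compare to cp:
  c0: data parity 1, sent cp 1 → ok
  c1: data parity 1, sent cp 1 → ok
  c2: data parity 0, sent cp 1 → mismatch
Exactly one row (r1) and one column (c2) fail → the flipped bit is at their intersection.

row 1, column 2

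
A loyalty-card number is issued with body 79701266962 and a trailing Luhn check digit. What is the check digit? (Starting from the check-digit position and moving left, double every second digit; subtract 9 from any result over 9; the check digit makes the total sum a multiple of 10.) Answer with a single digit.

9

Partial digits right→left: 2 6 9 6 6 2 1 0 7 9 7
Double every second digit counting from the check-digit position (so the 1st, 3rd, 5th, ... of the partial from the right).
  doubled (with −9 where >9): 4 9 3 2 5 5 → sum 28
  kept as-is: 6 6 2 0 9 → sum 23
Total = 28 + 23 = 51.
Check digit = (10 − (51 mod 10)) mod 10 = 9.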